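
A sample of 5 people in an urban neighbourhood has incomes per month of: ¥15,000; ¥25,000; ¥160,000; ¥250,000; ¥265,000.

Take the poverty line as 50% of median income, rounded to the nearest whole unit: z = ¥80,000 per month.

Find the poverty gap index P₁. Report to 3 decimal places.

0.300

Incomes under z: ¥15,000, ¥25,000 (q = 2 of N = 5).
Gap ratios (z−y)/z: (80000−15000)/80000 = 0.8125; (80000−25000)/80000 = 0.6875.
Sum of shortfalls = 1.500000; P₁ averages over all N: 1.500000 / 5 = 0.300.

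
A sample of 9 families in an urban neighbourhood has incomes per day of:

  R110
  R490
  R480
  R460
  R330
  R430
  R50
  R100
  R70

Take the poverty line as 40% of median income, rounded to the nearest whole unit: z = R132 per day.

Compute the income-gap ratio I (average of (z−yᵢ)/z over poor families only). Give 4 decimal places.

Below the line: R50, R70, R100, R110 (q = 4 of N = 9).
Relative gaps: 0.6212, 0.4697, 0.2424, 0.1667; sum = 1.500000.
The income-gap ratio divides by q (the poor only): 1.500000 / 4 = 0.3750.

0.3750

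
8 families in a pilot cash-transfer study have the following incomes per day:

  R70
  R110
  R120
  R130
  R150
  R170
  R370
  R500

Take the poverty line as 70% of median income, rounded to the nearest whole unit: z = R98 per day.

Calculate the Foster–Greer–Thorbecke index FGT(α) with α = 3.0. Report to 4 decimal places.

Below the line: R70 (q = 1 of N = 8).
Gap ratios (z−y)/z: (98−70)/98 = 0.2857.
Raised to α = 3.0: 0.02332.
Sum = 0.023324; FGT(3.0) = 0.023324 / 8 = 0.0029.

0.0029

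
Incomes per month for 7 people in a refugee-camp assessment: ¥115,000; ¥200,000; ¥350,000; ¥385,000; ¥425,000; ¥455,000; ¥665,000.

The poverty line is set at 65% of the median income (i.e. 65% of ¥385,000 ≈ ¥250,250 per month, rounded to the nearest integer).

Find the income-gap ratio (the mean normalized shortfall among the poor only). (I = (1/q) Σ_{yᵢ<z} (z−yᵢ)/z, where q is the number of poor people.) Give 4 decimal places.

Poor units: ¥115,000, ¥200,000 (q = 2 of N = 7).
Shortfall ratios (z−y)/z: 0.5405, 0.2008; sum = 0.741259.
The income-gap ratio divides by q (the poor only): 0.741259 / 2 = 0.3706.

0.3706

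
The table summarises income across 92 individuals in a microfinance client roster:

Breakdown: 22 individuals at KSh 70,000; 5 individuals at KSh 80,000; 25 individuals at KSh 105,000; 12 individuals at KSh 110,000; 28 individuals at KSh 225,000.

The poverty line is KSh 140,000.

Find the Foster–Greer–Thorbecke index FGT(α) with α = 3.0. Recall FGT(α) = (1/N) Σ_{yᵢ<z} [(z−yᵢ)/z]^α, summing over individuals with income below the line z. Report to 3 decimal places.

0.040

Poor units: 22×KSh 70,000, 5×KSh 80,000, 25×KSh 105,000, 12×KSh 110,000 (q = 64 of N = 92).
Shortfall ratios: (140000−70000)/140000 = 0.5000 (×22); (140000−80000)/140000 = 0.4286 (×5); (140000−105000)/140000 = 0.2500 (×25); (140000−110000)/140000 = 0.2143 (×12).
Raised to α = 3.0: 0.12500 (×22); 0.07872 (×5); 0.01562 (×25); 0.00984 (×12).
Sum = 3.652287; FGT(3.0) = 3.652287 / 92 = 0.040.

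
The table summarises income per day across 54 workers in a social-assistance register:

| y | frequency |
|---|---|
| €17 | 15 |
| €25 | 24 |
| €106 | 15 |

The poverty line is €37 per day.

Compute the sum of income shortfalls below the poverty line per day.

Below z: 15×€17, 24×€25 (q = 39 of N = 54).
Individual gaps: 15×(37−17) = 300; 24×(37−25) = 288.
Aggregate gap = €588.

€588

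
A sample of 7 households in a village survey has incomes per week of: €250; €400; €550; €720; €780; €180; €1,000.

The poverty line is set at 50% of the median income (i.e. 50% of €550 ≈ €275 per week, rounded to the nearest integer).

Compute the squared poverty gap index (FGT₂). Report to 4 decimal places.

0.0182

Poor units: €180, €250 (q = 2 of N = 7).
Gap ratios (z−y)/z: (275−180)/275 = 0.3455; (275−250)/275 = 0.0909.
Squared: 0.1193; 0.0083.
Sum = 0.127603; P₂ = 0.127603 / 7 = 0.0182.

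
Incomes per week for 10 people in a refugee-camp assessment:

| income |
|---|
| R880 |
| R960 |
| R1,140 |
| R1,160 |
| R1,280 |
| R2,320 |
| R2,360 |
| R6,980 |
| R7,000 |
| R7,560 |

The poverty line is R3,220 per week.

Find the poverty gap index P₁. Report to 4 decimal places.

Incomes under z: R880, R960, R1,140, R1,160, R1,280, R2,320, R2,360 (q = 7 of N = 10).
Normalized shortfalls: (3220−880)/3220 = 0.7267; (3220−960)/3220 = 0.7019; (3220−1140)/3220 = 0.6460; (3220−1160)/3220 = 0.6398; (3220−1280)/3220 = 0.6025; (3220−2320)/3220 = 0.2795; (3220−2360)/3220 = 0.2671.
Sum of shortfalls = 3.863354; P₁ averages over all N: 3.863354 / 10 = 0.3863.

0.3863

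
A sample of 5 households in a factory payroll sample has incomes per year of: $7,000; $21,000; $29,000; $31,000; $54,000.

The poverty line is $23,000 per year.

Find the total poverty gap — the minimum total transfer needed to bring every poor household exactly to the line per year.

Below z: $7,000, $21,000 (q = 2 of N = 5).
Individual gaps: 23000−7000 = 16000; 23000−21000 = 2000.
Aggregate gap = $18,000.

$18,000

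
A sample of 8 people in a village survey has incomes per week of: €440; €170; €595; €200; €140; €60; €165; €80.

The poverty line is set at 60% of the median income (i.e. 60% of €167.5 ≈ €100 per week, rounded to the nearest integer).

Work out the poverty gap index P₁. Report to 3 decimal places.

0.075

Below the line: €60, €80 (q = 2 of N = 8).
Shortfall ratios: (100−60)/100 = 0.4000; (100−80)/100 = 0.2000.
Sum of shortfalls = 0.600000; P₁ averages over all N: 0.600000 / 8 = 0.075.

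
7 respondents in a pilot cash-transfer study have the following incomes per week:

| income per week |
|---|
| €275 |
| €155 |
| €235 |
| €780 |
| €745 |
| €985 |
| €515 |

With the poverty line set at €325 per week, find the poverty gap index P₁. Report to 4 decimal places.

0.1363

Below z: €155, €235, €275 (q = 3 of N = 7).
Gap ratios (z−y)/z: (325−155)/325 = 0.5231; (325−235)/325 = 0.2769; (325−275)/325 = 0.1538.
Σ = 0.953846. Dividing by the full population N = 7 gives P₁ = 0.1363.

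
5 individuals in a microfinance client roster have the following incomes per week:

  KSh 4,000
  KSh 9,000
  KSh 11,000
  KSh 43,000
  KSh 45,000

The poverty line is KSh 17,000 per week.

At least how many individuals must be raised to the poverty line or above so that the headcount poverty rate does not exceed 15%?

3

3 of the 5 individuals are poor, so H = 3/5 = 0.600.
A headcount ratio of at most 15% allows at most ⌊0.15 × 5⌋ = 0 poor individuals.
So at least 3 − 0 = 3 must be lifted.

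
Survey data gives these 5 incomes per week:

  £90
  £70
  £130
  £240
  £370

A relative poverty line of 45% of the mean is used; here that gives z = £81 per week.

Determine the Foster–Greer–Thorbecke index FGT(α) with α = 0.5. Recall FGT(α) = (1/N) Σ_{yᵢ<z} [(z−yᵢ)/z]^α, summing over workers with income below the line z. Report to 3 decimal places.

0.074

Below the line: £70 (q = 1 of N = 5).
Shortfall ratios: (81−70)/81 = 0.1358.
Raised to α = 0.5: 0.36851.
Sum = 0.368514; FGT(0.5) = 0.368514 / 5 = 0.074.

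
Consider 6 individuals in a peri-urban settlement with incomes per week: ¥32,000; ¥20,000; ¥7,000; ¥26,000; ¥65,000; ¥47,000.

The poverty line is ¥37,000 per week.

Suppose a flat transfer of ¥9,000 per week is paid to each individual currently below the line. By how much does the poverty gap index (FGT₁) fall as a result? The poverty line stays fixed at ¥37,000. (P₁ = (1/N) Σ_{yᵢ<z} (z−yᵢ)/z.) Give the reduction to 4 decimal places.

0.1441

Before: below the line — ¥7,000, ¥20,000, ¥26,000, ¥32,000; poverty gap index (FGT₁) = 0.283784.
After the ¥9,000 transfer: below the line — ¥16,000, ¥29,000, ¥35,000; poverty gap index (FGT₁) = 0.139640.
Reduction = 0.283784 − 0.139640 = 0.1441.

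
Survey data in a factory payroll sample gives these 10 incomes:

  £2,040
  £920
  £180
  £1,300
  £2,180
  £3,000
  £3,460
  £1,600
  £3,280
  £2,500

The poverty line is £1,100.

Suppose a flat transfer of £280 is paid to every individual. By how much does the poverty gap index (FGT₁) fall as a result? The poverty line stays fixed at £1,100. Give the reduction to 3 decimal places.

Before: below the line — £180, £920; poverty gap index (FGT₁) = 0.10000.
After the £280 transfer: below the line — £460; poverty gap index (FGT₁) = 0.05818.
Reduction = 0.10000 − 0.05818 = 0.042.

0.042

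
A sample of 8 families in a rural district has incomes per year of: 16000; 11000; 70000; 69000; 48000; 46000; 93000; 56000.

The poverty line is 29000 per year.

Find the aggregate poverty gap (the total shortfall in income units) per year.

Poor units: 11000, 16000 (q = 2 of N = 8).
Individual gaps: 29000−11000 = 18000; 29000−16000 = 13000.
Aggregate gap = 31000.

31000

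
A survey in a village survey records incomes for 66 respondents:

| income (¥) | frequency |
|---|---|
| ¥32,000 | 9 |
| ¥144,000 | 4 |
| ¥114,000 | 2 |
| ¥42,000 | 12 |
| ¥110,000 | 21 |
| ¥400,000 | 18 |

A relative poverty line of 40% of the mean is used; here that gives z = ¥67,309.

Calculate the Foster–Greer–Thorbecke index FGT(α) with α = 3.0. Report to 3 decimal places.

Poor units: 9×¥32,000, 12×¥42,000 (q = 21 of N = 66).
Relative gaps: (67309−32000)/67309 = 0.5246 (×9); (67309−42000)/67309 = 0.3760 (×12).
Raised to α = 3.0: 0.14436 (×9); 0.05316 (×12).
Sum = 1.937160; FGT(3.0) = 1.937160 / 66 = 0.029.

0.029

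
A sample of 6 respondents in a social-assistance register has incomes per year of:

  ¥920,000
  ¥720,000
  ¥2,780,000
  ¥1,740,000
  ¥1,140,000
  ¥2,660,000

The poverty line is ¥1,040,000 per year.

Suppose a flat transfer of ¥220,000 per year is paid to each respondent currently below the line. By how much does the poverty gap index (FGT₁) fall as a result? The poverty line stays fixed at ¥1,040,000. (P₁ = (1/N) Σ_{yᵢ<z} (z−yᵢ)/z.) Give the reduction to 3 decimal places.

0.054

Before: below the line — ¥720,000, ¥920,000; poverty gap index (FGT₁) = 0.07051.
After the ¥220,000 transfer: below the line — ¥940,000; poverty gap index (FGT₁) = 0.01603.
Reduction = 0.07051 − 0.01603 = 0.054.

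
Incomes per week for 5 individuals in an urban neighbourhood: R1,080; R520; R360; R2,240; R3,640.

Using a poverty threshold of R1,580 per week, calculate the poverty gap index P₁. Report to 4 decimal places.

Poor units: R360, R520, R1,080 (q = 3 of N = 5).
Normalized shortfalls: (1580−360)/1580 = 0.7722; (1580−520)/1580 = 0.6709; (1580−1080)/1580 = 0.3165.
Σ = 1.759494. Dividing by the full population N = 5 gives P₁ = 0.3519.

0.3519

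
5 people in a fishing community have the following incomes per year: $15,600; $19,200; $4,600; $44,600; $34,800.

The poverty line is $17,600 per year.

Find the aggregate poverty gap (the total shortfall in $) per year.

Poor units: $4,600, $15,600 (q = 2 of N = 5).
Individual gaps: 17600−4600 = 13000; 17600−15600 = 2000.
Aggregate gap = $15,000.

$15,000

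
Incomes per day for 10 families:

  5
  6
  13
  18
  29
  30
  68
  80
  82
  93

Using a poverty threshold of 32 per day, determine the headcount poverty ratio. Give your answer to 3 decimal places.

6 of the 10 families have income below 32.
H = 6/10 = 0.600.

0.600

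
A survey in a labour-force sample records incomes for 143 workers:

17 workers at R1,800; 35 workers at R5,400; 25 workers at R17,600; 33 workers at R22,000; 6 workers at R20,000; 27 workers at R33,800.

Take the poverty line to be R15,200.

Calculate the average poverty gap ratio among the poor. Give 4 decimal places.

Incomes under z: 17×R1,800, 35×R5,400 (q = 52 of N = 143).
Relative gaps: 0.8816 (×17), 0.6447 (×35); sum = 37.552632.
The income-gap ratio divides by q (the poor only): 37.552632 / 52 = 0.7222.

0.7222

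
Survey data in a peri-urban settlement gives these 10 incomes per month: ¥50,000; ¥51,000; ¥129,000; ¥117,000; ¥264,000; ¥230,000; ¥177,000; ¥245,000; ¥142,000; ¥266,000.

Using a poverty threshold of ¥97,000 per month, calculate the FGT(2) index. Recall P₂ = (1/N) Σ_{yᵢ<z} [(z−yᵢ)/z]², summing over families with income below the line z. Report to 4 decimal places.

Incomes under z: ¥50,000, ¥51,000 (q = 2 of N = 10).
Gap ratios (z−y)/z: (97000−50000)/97000 = 0.4845; (97000−51000)/97000 = 0.4742.
Squared: 0.2348; 0.2249.
Sum = 0.459666; P₂ = 0.459666 / 10 = 0.0460.

0.0460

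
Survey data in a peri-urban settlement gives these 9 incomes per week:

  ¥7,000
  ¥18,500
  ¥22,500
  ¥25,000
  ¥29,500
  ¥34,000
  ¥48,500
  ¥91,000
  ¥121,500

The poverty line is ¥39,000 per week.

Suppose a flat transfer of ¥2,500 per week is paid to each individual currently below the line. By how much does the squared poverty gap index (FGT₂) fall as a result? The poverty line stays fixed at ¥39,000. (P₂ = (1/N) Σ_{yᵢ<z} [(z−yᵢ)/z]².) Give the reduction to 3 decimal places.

0.033

Before: below the line — ¥7,000, ¥18,500, ¥22,500, ¥25,000, ¥29,500, ¥34,000; squared poverty gap index (FGT₂) = 0.14813.
After the ¥2,500 transfer: below the line — ¥9,500, ¥21,000, ¥25,000, ¥27,500, ¥32,000, ¥36,500; squared poverty gap index (FGT₂) = 0.11526.
Reduction = 0.14813 − 0.11526 = 0.033.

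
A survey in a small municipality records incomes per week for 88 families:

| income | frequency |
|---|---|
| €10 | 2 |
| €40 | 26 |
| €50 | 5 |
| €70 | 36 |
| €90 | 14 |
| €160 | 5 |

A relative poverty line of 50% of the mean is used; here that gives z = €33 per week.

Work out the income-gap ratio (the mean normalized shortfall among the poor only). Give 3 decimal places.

Below the line: 2×€10 (q = 2 of N = 88).
Shortfall ratios (z−y)/z: 0.6970 (×2); sum = 1.393939.
The income-gap ratio divides by q (the poor only): 1.393939 / 2 = 0.697.

0.697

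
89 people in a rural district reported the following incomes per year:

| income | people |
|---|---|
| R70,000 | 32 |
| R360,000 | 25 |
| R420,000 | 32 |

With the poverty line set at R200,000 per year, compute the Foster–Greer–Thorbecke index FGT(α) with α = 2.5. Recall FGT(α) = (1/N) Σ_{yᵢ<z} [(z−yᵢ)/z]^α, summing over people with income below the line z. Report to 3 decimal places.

Below z: 32×R70,000 (q = 32 of N = 89).
Normalized shortfalls: (200000−70000)/200000 = 0.6500 (×32).
Raised to α = 2.5: 0.34063 (×32).
Sum = 10.900172; FGT(2.5) = 10.900172 / 89 = 0.122.

0.122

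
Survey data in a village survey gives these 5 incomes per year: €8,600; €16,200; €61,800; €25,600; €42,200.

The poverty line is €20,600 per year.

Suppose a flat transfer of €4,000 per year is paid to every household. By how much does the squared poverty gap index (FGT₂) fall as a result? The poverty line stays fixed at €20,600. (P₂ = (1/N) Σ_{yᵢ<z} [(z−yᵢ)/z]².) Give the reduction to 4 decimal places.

Before: below the line — €8,600, €16,200; squared poverty gap index (FGT₂) = 0.076991.
After the €4,000 transfer: below the line — €12,600, €20,200; squared poverty gap index (FGT₂) = 0.030238.
Reduction = 0.076991 − 0.030238 = 0.0468.

0.0468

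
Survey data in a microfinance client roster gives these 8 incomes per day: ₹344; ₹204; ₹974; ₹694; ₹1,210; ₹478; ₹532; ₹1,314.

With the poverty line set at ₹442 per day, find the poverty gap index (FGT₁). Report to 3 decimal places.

0.095

Below the line: ₹204, ₹344 (q = 2 of N = 8).
Relative gaps: (442−204)/442 = 0.5385; (442−344)/442 = 0.2217.
Σ = 0.760181. Dividing by the full population N = 8 gives P₁ = 0.095.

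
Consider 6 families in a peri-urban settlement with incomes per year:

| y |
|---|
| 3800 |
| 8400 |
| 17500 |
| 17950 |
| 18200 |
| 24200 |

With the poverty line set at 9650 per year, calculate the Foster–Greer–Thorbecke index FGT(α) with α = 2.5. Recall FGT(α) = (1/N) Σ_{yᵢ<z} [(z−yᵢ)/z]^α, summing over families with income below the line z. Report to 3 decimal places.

0.049

Poor units: 3800, 8400 (q = 2 of N = 6).
Relative gaps: (9650−3800)/9650 = 0.6062; (9650−8400)/9650 = 0.1295.
Raised to α = 2.5: 0.28614; 0.00604.
Sum = 0.292174; FGT(2.5) = 0.292174 / 6 = 0.049.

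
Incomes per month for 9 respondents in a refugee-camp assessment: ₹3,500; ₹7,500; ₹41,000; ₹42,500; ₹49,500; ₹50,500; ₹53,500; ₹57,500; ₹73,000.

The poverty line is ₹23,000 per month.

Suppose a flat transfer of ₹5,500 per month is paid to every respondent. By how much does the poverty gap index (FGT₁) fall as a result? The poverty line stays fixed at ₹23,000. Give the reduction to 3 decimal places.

0.053

Before: below the line — ₹3,500, ₹7,500; poverty gap index (FGT₁) = 0.16908.
After the ₹5,500 transfer: below the line — ₹9,000, ₹13,000; poverty gap index (FGT₁) = 0.11594.
Reduction = 0.16908 − 0.11594 = 0.053.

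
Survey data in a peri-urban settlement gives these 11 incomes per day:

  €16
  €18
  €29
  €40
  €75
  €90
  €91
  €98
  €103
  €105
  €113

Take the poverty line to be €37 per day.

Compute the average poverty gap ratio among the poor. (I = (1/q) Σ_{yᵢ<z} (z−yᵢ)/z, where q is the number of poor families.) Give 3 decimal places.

0.432

Incomes under z: €16, €18, €29 (q = 3 of N = 11).
Relative gaps: 0.5676, 0.5135, 0.2162; sum = 1.297297.
The income-gap ratio divides by q (the poor only): 1.297297 / 3 = 0.432.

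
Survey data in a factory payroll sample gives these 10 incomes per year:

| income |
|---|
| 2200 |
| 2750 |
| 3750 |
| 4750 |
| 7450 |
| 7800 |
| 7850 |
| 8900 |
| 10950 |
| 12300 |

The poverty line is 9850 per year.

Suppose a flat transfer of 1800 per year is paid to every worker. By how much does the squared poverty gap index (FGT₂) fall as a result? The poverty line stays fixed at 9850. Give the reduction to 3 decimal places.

Before: below the line — 2200, 2750, 3750, 4750, 7450, 7800, 7850, 8900; squared poverty gap index (FGT₂) = 0.19276.
After the 1800 transfer: below the line — 4000, 4550, 5550, 6550, 9250, 9600, 9650; squared poverty gap index (FGT₂) = 0.09498.
Reduction = 0.19276 − 0.09498 = 0.098.

0.098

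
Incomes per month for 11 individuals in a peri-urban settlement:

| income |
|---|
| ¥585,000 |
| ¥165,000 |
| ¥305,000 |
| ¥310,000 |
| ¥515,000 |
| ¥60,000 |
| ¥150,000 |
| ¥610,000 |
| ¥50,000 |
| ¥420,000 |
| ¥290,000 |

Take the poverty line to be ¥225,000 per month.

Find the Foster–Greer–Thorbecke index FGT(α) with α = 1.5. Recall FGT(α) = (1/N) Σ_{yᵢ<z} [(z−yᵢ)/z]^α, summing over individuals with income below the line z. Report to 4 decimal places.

0.1495

Below the line: ¥50,000, ¥60,000, ¥150,000, ¥165,000 (q = 4 of N = 11).
Relative gaps: (225000−50000)/225000 = 0.7778; (225000−60000)/225000 = 0.7333; (225000−150000)/225000 = 0.3333; (225000−165000)/225000 = 0.2667.
Raised to α = 1.5: 0.68594; 0.62799; 0.19245; 0.13771.
Sum = 1.644081; FGT(1.5) = 1.644081 / 11 = 0.1495.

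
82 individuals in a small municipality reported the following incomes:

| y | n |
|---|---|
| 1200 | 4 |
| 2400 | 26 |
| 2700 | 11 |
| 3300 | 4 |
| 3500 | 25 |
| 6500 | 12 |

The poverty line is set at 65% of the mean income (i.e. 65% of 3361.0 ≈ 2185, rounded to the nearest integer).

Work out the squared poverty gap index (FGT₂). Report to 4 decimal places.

Incomes under z: 4×1200 (q = 4 of N = 82).
Shortfall ratios: (2185−1200)/2185 = 0.4508 (×4).
Squared: 0.2032 (×4).
Sum = 0.812886; P₂ = 0.812886 / 82 = 0.0099.

0.0099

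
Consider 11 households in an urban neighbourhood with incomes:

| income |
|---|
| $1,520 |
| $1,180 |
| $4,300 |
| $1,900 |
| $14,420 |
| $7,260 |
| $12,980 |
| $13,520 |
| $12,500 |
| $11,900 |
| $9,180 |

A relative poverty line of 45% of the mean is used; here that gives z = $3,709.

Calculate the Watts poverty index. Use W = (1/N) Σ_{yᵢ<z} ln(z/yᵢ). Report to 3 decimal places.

Below the line: $1,180, $1,520, $1,900 (q = 3 of N = 11).
ln(z/y) terms: ln(3709/1180) = 1.1452; ln(3709/1520) = 0.8921; ln(3709/1900) = 0.6689.
W = 2.706208 / 11 = 0.246.

0.246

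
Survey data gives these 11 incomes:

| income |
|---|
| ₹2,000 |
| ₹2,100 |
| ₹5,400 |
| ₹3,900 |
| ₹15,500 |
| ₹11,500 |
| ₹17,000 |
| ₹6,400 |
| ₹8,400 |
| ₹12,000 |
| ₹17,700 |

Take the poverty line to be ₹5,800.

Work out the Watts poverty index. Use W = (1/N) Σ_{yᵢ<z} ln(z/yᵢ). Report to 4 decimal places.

0.2317

Poor units: ₹2,000, ₹2,100, ₹3,900, ₹5,400 (q = 4 of N = 11).
Log gaps: ln(5800/2000) = 1.0647; ln(5800/2100) = 1.0159; ln(5800/3900) = 0.3969; ln(5800/5400) = 0.0715.
W = 2.548972 / 11 = 0.2317.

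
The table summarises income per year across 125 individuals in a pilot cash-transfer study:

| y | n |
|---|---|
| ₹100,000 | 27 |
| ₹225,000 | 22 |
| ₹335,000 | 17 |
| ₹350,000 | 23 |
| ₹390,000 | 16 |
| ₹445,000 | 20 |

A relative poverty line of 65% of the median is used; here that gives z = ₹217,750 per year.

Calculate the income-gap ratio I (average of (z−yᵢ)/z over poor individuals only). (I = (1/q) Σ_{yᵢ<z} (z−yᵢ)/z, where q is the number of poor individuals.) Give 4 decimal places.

0.5408

Incomes under z: 27×₹100,000 (q = 27 of N = 125).
Shortfall ratios (z−y)/z: 0.5408 (×27); sum = 14.600459.
The income-gap ratio divides by q (the poor only): 14.600459 / 27 = 0.5408.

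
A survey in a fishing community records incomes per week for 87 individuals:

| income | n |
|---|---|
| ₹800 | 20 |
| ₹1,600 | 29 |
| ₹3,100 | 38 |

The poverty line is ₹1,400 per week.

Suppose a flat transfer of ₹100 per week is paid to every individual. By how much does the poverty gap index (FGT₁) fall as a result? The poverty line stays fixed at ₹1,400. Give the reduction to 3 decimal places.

Before: below the line — 20×₹800; poverty gap index (FGT₁) = 0.09852.
After the ₹100 transfer: below the line — 20×₹900; poverty gap index (FGT₁) = 0.08210.
Reduction = 0.09852 − 0.08210 = 0.016.

0.016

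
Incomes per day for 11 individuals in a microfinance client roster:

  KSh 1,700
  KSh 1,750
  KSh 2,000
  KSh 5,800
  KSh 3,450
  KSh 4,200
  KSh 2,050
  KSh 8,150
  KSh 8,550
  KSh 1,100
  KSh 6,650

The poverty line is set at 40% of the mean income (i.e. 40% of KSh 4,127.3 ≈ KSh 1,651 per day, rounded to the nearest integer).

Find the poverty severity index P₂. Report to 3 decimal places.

0.010

Incomes under z: KSh 1,100 (q = 1 of N = 11).
Shortfall ratios: (1651−1100)/1651 = 0.3337.
Squared: 0.1114.
Sum = 0.111380; P₂ = 0.111380 / 11 = 0.010.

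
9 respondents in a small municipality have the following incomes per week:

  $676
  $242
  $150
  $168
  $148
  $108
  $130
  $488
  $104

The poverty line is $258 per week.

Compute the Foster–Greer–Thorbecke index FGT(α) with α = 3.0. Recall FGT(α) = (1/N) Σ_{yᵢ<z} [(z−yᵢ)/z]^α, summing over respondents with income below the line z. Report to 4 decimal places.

0.0805

Below the line: $104, $108, $130, $148, $150, $168, $242 (q = 7 of N = 9).
Gap ratios (z−y)/z: (258−104)/258 = 0.5969; (258−108)/258 = 0.5814; (258−130)/258 = 0.4961; (258−148)/258 = 0.4264; (258−150)/258 = 0.4186; (258−168)/258 = 0.3488; (258−242)/258 = 0.0620.
Raised to α = 3.0: 0.21267; 0.19652; 0.12212; 0.07750; 0.07335; 0.04245; 0.00024.
Sum = 0.724850; FGT(3.0) = 0.724850 / 9 = 0.0805.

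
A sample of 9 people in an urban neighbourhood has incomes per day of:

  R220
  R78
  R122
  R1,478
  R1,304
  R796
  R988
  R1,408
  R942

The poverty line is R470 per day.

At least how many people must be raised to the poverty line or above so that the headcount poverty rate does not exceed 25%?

1

3 of the 9 people are poor, so H = 3/9 = 0.333.
A headcount ratio of at most 25% allows at most ⌊0.25 × 9⌋ = 2 poor people.
So at least 3 − 2 = 1 must be lifted.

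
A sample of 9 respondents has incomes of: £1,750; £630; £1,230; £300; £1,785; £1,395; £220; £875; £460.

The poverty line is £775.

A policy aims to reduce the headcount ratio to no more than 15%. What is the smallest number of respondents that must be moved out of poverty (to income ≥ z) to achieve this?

3

Currently q = 4 of N = 9 are below the line (H = 0.444).
A headcount ratio of at most 15% allows at most ⌊0.15 × 9⌋ = 1 poor respondents.
So at least 4 − 1 = 3 must be lifted.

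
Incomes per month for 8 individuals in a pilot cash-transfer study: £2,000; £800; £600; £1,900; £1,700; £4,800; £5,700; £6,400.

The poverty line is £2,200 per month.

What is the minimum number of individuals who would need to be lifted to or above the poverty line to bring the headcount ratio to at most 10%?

5

5 of the 8 individuals are poor, so H = 5/8 = 0.625.
A headcount ratio of at most 10% allows at most ⌊0.10 × 8⌋ = 0 poor individuals.
So at least 5 − 0 = 5 must be lifted.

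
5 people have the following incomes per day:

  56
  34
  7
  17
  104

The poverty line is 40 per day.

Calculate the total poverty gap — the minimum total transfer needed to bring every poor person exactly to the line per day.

62

Incomes under z: 7, 17, 34 (q = 3 of N = 5).
Individual gaps: 40−7 = 33; 40−17 = 23; 40−34 = 6.
Aggregate gap = 62.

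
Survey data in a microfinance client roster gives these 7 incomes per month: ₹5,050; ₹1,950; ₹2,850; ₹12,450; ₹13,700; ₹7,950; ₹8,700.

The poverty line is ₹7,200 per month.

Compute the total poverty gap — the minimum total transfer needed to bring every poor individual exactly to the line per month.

Below z: ₹1,950, ₹2,850, ₹5,050 (q = 3 of N = 7).
Individual gaps: 7200−1950 = 5250; 7200−2850 = 4350; 7200−5050 = 2150.
Aggregate gap = ₹11,750.

₹11,750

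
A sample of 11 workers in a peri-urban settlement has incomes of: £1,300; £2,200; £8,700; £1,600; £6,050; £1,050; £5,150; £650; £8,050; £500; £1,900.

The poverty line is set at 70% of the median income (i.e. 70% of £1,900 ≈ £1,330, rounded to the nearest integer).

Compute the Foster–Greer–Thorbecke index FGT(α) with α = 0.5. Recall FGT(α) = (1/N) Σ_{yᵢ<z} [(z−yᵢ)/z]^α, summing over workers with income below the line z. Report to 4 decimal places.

Below z: £500, £650, £1,050, £1,300 (q = 4 of N = 11).
Normalized shortfalls: (1330−500)/1330 = 0.6241; (1330−650)/1330 = 0.5113; (1330−1050)/1330 = 0.2105; (1330−1300)/1330 = 0.0226.
Raised to α = 0.5: 0.78997; 0.71504; 0.45883; 0.15019.
Sum = 2.114031; FGT(0.5) = 2.114031 / 11 = 0.1922.

0.1922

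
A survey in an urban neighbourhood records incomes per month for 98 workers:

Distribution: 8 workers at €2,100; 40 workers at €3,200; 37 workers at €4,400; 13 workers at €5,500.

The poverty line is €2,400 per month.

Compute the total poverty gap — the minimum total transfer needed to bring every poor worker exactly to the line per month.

Incomes under z: 8×€2,100 (q = 8 of N = 98).
Individual gaps: 8×(2400−2100) = 2400.
Aggregate gap = €2,400.

€2,400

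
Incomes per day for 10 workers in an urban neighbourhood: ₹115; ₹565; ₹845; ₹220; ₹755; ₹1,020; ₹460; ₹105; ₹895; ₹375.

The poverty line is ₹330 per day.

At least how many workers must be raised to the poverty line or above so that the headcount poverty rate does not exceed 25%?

3 of the 10 workers are poor, so H = 3/10 = 0.300.
A headcount ratio of at most 25% allows at most ⌊0.25 × 10⌋ = 2 poor workers.
So at least 3 − 2 = 1 must be lifted.

1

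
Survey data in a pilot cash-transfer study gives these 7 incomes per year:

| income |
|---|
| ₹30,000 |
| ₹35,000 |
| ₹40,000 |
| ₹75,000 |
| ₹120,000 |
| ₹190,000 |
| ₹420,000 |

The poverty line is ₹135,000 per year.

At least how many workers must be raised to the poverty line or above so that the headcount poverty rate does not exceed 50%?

5 of the 7 workers are poor, so H = 5/7 = 0.714.
A headcount ratio of at most 50% allows at most ⌊0.50 × 7⌋ = 3 poor workers.
So at least 5 − 3 = 2 must be lifted.

2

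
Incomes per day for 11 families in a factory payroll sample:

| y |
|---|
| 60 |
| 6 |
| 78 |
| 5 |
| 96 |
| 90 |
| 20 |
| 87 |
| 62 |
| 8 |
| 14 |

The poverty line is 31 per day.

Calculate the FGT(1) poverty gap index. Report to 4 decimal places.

Below z: 5, 6, 8, 14, 20 (q = 5 of N = 11).
Relative gaps: (31−5)/31 = 0.8387; (31−6)/31 = 0.8065; (31−8)/31 = 0.7419; (31−14)/31 = 0.5484; (31−20)/31 = 0.3548.
Sum of shortfalls = 3.290323; P₁ averages over all N: 3.290323 / 11 = 0.2991.

0.2991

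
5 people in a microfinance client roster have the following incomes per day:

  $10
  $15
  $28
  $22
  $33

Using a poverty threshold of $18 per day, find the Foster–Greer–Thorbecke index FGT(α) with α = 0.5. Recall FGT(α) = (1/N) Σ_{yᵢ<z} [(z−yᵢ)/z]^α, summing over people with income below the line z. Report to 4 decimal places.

Below the line: $10, $15 (q = 2 of N = 5).
Normalized shortfalls: (18−10)/18 = 0.4444; (18−15)/18 = 0.1667.
Raised to α = 0.5: 0.66667; 0.40825.
Sum = 1.074915; FGT(0.5) = 1.074915 / 5 = 0.2150.

0.2150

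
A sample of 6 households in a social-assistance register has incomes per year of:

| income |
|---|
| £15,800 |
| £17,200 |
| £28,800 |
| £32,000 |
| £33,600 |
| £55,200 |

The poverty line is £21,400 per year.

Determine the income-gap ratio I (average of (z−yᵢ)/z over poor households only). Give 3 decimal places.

0.229

Poor units: £15,800, £17,200 (q = 2 of N = 6).
Relative gaps: 0.2617, 0.1963; sum = 0.457944.
I averages over the q = 2 poor units only: 0.457944 / 2 = 0.229.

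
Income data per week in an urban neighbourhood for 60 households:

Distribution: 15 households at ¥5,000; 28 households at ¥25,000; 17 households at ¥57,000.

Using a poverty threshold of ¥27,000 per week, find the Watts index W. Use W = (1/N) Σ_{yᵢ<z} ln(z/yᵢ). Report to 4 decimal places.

0.4575

Poor units: 15×¥5,000, 28×¥25,000 (q = 43 of N = 60).
Log gaps: ln(27000/5000) = 1.6864 (×15); ln(27000/25000) = 0.0770 (×28).
W = 27.450893 / 60 = 0.4575.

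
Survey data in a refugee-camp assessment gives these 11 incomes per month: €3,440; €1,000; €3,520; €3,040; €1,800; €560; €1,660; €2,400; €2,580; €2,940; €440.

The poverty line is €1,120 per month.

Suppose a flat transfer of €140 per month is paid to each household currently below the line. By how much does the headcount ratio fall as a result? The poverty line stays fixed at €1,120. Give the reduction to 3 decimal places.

Before: below the line — €440, €560, €1,000; headcount ratio = 0.27273.
After the €140 transfer: below the line — €580, €700; headcount ratio = 0.18182.
Reduction = 0.27273 − 0.18182 = 0.091.

0.091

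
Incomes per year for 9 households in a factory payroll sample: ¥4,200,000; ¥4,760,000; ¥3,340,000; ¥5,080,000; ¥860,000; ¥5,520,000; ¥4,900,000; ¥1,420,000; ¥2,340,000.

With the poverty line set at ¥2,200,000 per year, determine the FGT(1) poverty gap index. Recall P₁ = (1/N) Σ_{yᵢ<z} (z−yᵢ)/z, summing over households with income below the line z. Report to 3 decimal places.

Below z: ¥860,000, ¥1,420,000 (q = 2 of N = 9).
Normalized shortfalls: (2200000−860000)/2200000 = 0.6091; (2200000−1420000)/2200000 = 0.3545.
Σ = 0.963636. Dividing by the full population N = 9 gives P₁ = 0.107.

0.107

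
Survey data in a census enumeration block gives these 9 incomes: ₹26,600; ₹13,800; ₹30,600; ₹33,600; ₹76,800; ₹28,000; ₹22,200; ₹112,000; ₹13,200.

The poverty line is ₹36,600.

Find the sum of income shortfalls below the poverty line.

₹88,200

Incomes under z: ₹13,200, ₹13,800, ₹22,200, ₹26,600, ₹28,000, ₹30,600, ₹33,600 (q = 7 of N = 9).
Individual gaps: 36600−13200 = 23400; 36600−13800 = 22800; 36600−22200 = 14400; 36600−26600 = 10000; 36600−28000 = 8600; 36600−30600 = 6000; 36600−33600 = 3000.
Aggregate gap = ₹88,200.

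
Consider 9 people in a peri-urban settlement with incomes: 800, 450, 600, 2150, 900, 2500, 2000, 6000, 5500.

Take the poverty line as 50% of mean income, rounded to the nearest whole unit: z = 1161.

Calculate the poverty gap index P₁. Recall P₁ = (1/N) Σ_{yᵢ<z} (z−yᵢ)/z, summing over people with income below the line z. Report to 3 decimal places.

Below the line: 450, 600, 800, 900 (q = 4 of N = 9).
Relative gaps: (1161−450)/1161 = 0.6124; (1161−600)/1161 = 0.4832; (1161−800)/1161 = 0.3109; (1161−900)/1161 = 0.2248.
Sum of shortfalls = 1.631352; P₁ averages over all N: 1.631352 / 9 = 0.181.

0.181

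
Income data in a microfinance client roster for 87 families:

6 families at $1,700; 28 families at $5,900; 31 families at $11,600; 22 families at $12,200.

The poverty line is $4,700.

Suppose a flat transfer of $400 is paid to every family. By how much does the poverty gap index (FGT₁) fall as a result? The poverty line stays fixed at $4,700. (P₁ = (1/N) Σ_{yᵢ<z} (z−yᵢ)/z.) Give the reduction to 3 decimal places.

0.006

Before: below the line — 6×$1,700; poverty gap index (FGT₁) = 0.04402.
After the $400 transfer: below the line — 6×$2,100; poverty gap index (FGT₁) = 0.03815.
Reduction = 0.04402 − 0.03815 = 0.006.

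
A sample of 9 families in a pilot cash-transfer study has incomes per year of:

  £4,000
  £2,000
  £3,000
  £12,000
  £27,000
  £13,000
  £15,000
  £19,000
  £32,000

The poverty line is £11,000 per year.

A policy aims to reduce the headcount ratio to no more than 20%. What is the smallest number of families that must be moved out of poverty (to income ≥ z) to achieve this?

Currently q = 3 of N = 9 are below the line (H = 0.333).
A headcount ratio of at most 20% allows at most ⌊0.20 × 9⌋ = 1 poor families.
So at least 3 − 1 = 2 must be lifted.

2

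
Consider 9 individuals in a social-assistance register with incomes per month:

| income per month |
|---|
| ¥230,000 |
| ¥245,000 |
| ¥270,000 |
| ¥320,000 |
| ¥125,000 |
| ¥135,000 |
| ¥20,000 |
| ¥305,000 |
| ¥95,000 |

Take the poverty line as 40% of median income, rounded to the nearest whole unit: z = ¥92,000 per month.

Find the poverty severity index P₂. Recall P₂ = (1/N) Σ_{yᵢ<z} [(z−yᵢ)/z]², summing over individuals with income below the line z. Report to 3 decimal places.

0.068

Poor units: ¥20,000 (q = 1 of N = 9).
Relative gaps: (92000−20000)/92000 = 0.7826.
Squared: 0.6125.
Sum = 0.612476; P₂ = 0.612476 / 9 = 0.068.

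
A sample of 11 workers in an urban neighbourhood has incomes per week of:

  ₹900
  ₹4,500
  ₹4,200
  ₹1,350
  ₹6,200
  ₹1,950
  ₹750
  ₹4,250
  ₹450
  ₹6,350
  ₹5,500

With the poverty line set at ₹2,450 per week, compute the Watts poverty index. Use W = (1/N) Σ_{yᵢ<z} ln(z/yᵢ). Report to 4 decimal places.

Below z: ₹450, ₹750, ₹900, ₹1,350, ₹1,950 (q = 5 of N = 11).
Log shortfalls: ln(2450/450) = 1.6946; ln(2450/750) = 1.1838; ln(2450/900) = 1.0014; ln(2450/1350) = 0.5960; ln(2450/1950) = 0.2283.
W = 4.704056 / 11 = 0.4276.

0.4276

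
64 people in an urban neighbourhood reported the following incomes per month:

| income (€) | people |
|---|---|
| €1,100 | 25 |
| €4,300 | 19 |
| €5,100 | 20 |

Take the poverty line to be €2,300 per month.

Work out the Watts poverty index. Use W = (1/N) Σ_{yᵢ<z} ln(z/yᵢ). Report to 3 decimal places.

Poor units: 25×€1,100 (q = 25 of N = 64).
ln(z/y) terms: ln(2300/1100) = 0.7376 (×25).
W = 18.439974 / 64 = 0.288.

0.288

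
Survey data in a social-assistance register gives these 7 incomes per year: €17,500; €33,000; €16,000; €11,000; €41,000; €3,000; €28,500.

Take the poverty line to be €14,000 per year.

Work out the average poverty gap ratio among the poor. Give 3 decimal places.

Below z: €3,000, €11,000 (q = 2 of N = 7).
Shortfall ratios (z−y)/z: 0.7857, 0.2143; sum = 1.000000.
The income-gap ratio divides by q (the poor only): 1.000000 / 2 = 0.500.

0.500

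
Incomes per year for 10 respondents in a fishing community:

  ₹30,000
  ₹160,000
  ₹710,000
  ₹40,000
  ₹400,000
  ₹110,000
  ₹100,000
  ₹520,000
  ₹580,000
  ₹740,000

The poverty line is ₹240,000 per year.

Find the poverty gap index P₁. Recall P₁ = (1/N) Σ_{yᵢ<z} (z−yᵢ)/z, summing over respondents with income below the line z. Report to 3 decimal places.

0.317

Below the line: ₹30,000, ₹40,000, ₹100,000, ₹110,000, ₹160,000 (q = 5 of N = 10).
Normalized shortfalls: (240000−30000)/240000 = 0.8750; (240000−40000)/240000 = 0.8333; (240000−100000)/240000 = 0.5833; (240000−110000)/240000 = 0.5417; (240000−160000)/240000 = 0.3333.
Sum of shortfalls = 3.166667; P₁ averages over all N: 3.166667 / 10 = 0.317.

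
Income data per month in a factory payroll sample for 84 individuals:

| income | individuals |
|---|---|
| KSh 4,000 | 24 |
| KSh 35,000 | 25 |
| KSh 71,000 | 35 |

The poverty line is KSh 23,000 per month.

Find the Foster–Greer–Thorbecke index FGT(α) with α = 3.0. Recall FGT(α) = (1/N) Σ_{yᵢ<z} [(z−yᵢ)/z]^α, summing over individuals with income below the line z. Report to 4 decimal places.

Incomes under z: 24×KSh 4,000 (q = 24 of N = 84).
Normalized shortfalls: (23000−4000)/23000 = 0.8261 (×24).
Raised to α = 3.0: 0.56374 (×24).
Sum = 13.529712; FGT(3.0) = 13.529712 / 84 = 0.1611.

0.1611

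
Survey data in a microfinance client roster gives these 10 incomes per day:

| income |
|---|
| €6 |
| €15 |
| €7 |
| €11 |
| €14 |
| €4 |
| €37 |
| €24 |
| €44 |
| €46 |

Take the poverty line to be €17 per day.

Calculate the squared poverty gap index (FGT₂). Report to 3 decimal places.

Poor units: €4, €6, €7, €11, €14, €15 (q = 6 of N = 10).
Normalized shortfalls: (17−4)/17 = 0.7647; (17−6)/17 = 0.6471; (17−7)/17 = 0.5882; (17−11)/17 = 0.3529; (17−14)/17 = 0.1765; (17−15)/17 = 0.1176.
Squared: 0.5848; 0.4187; 0.3460; 0.1246; 0.0311; 0.0138.
Sum = 1.519031; P₂ = 1.519031 / 10 = 0.152.

0.152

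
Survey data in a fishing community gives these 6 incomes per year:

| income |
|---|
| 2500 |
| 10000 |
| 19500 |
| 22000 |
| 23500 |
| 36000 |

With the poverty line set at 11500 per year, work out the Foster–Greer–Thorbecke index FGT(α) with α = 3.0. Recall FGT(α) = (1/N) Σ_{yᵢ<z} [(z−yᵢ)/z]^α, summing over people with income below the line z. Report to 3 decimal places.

0.080

Below the line: 2500, 10000 (q = 2 of N = 6).
Shortfall ratios: (11500−2500)/11500 = 0.7826; (11500−10000)/11500 = 0.1304.
Raised to α = 3.0: 0.47933; 0.00222.
Sum = 0.481548; FGT(3.0) = 0.481548 / 6 = 0.080.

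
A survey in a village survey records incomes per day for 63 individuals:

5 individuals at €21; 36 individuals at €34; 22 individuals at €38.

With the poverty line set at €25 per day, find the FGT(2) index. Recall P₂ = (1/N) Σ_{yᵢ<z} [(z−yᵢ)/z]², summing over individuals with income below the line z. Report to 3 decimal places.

Below z: 5×€21 (q = 5 of N = 63).
Normalized shortfalls: (25−21)/25 = 0.1600 (×5).
Squared: 0.0256 (×5).
Sum = 0.128000; P₂ = 0.128000 / 63 = 0.002.

0.002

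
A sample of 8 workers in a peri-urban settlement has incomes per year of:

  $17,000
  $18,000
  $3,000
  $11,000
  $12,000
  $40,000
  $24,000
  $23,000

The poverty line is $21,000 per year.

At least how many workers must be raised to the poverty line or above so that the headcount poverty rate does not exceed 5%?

5 of the 8 workers are poor, so H = 5/8 = 0.625.
A headcount ratio of at most 5% allows at most ⌊0.05 × 8⌋ = 0 poor workers.
So at least 5 − 0 = 5 must be lifted.

5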